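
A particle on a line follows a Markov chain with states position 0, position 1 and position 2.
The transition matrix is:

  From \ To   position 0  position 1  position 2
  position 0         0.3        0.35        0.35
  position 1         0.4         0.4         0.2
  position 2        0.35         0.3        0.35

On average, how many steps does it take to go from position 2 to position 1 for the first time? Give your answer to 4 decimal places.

Let t(s) be the expected number of steps to first reach position 1 from state s, with t(position 1) = 0. Conditioning on the first step:
t(position 0) = 1 + 0.3·t(position 0) + 0.35·t(position 2)
t(position 2) = 1 + 0.35·t(position 0) + 0.35·t(position 2)
Solving: t(position 0) = 3.0075, t(position 2) = 3.1579.
Expected steps from position 2 to position 1: 3.1579.

3.1579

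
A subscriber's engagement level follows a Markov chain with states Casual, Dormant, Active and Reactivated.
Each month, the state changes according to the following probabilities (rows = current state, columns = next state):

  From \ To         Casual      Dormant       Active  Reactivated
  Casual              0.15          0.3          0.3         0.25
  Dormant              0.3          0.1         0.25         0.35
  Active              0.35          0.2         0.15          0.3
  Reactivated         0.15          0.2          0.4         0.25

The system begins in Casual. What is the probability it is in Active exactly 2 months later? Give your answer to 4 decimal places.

Propagate the distribution vector 2 months from Casual.
After 0 months: (1.0000, 0.0000, 0.0000, 0.0000)
After 1 month: (0.1500, 0.3000, 0.3000, 0.2500)
After 2 months: (0.2550, 0.1850, 0.2650, 0.2950)
P(in Active after 2 months) = 0.2650

0.2650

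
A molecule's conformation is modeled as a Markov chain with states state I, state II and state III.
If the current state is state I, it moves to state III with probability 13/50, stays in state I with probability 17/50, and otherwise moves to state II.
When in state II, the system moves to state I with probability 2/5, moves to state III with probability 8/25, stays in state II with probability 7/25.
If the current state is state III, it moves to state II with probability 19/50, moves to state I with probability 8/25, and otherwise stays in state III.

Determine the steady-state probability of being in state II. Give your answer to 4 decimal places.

0.3519

Let the stationary distribution be π with π = πP and π_1 + π_2 + π_3 = 1.
π_1 = 0.34·π_1 + 0.4·π_2 + 0.32·π_3
π_2 = 0.4·π_1 + 0.28·π_2 + 0.38·π_3
Solving with the normalization constraint gives π = (0.3553, 0.3519, 0.2928).
So the stationary probability of state II is 0.3519.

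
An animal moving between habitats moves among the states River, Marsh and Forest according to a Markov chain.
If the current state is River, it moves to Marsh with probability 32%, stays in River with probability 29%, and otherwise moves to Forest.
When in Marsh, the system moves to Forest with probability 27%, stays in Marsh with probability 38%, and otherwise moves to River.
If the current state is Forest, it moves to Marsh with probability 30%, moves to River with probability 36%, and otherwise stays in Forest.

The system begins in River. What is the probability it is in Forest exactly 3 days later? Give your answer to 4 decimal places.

Propagate the distribution vector 3 days from River.
After 0 days: (1.0000, 0.0000, 0.0000)
After 1 day: (0.2900, 0.3200, 0.3900)
After 2 days: (0.3365, 0.3314, 0.3321)
After 3 days: (0.3331, 0.3332, 0.3336)
P(in Forest after 3 days) = 0.3336

0.3336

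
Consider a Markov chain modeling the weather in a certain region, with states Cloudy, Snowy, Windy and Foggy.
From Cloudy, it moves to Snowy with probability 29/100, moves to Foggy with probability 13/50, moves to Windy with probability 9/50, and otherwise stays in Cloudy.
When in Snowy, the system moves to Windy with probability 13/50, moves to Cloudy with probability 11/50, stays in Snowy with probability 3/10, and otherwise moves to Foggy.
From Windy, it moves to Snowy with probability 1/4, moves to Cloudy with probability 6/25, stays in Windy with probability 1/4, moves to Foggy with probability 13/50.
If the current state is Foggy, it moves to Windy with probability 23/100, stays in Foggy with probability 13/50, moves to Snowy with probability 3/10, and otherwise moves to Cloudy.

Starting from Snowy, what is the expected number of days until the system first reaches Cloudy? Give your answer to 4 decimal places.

4.4922

Let t(s) be the expected number of days to first reach Cloudy from state s, with t(Cloudy) = 0. Conditioning on the first day:
t(Snowy) = 1 + 0.3·t(Snowy) + 0.26·t(Windy) + 0.22·t(Foggy)
t(Windy) = 1 + 0.25·t(Snowy) + 0.25·t(Windy) + 0.26·t(Foggy)
t(Foggy) = 1 + 0.3·t(Snowy) + 0.23·t(Windy) + 0.26·t(Foggy)
Solving: t(Snowy) = 4.4922, t(Windy) = 4.4052, t(Foggy) = 4.5417.
Expected days from Snowy to Cloudy: 4.4922.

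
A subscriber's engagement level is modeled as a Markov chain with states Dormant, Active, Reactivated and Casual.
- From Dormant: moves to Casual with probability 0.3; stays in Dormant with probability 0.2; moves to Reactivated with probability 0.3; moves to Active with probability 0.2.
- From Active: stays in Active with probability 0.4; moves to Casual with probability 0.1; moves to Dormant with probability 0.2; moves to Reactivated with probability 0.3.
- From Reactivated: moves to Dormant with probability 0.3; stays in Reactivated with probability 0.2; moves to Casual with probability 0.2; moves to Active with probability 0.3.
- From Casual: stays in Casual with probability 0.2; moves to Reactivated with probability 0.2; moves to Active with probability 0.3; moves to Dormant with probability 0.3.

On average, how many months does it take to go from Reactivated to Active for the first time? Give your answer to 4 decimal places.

Let t(s) be the expected number of months to first reach Active from state s, with t(Active) = 0. Conditioning on the first month:
t(Dormant) = 1 + 0.2·t(Dormant) + 0.3·t(Reactivated) + 0.3·t(Casual)
t(Reactivated) = 1 + 0.3·t(Dormant) + 0.2·t(Reactivated) + 0.2·t(Casual)
t(Casual) = 1 + 0.3·t(Dormant) + 0.2·t(Reactivated) + 0.2·t(Casual)
Solving: t(Dormant) = 4.0000, t(Reactivated) = 3.6667, t(Casual) = 3.6667.
Expected months from Reactivated to Active: 3.6667.

3.6667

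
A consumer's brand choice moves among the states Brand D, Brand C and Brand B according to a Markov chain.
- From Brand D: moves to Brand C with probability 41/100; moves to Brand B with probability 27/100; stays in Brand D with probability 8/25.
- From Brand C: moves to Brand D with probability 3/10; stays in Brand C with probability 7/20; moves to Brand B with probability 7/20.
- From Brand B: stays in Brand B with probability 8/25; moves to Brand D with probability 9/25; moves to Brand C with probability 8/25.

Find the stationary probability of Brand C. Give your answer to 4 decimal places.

0.3601

Let the stationary distribution be π with π = πP and π_1 + π_2 + π_3 = 1.
π_1 = 0.32·π_1 + 0.3·π_2 + 0.36·π_3
π_2 = 0.41·π_1 + 0.35·π_2 + 0.32·π_3
Solving with the normalization constraint gives π = (0.3254, 0.3601, 0.3145).
So the stationary probability of Brand C is 0.3601.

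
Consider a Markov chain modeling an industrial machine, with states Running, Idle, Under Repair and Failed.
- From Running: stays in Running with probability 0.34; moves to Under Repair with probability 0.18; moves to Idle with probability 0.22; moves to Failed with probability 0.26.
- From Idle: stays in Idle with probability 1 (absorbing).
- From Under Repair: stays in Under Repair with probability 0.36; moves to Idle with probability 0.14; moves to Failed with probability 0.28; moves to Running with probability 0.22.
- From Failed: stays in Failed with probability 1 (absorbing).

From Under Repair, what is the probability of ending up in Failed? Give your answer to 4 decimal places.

Let h(s) be the probability of absorption at Failed starting from transient state s. Then h(Failed) = 1 and h(Idle) = 0. By first-step analysis:
h(Running) = 0.34·h(Running) + 0.22·0 + 0.18·h(Under Repair) + 0.26·1
h(Under Repair) = 0.22·h(Running) + 0.14·0 + 0.36·h(Under Repair) + 0.28·1
Solving: h(Running) = 0.5664, h(Under Repair) = 0.6322.
Starting from Under Repair, the probability is 0.6322.

0.6322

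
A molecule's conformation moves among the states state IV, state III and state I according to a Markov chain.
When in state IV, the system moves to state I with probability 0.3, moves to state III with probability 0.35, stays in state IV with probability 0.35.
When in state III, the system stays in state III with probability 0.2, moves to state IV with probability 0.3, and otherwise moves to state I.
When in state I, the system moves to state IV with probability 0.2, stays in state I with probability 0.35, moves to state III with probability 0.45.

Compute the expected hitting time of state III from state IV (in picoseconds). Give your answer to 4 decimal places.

Let t(s) be the expected number of picoseconds to first reach state III from state s, with t(state III) = 0. Conditioning on the first picosecond:
t(state IV) = 1 + 0.35·t(state IV) + 0.3·t(state I)
t(state I) = 1 + 0.2·t(state IV) + 0.35·t(state I)
Solving: t(state IV) = 2.6207, t(state I) = 2.3448.
Expected picoseconds from state IV to state III: 2.6207.

2.6207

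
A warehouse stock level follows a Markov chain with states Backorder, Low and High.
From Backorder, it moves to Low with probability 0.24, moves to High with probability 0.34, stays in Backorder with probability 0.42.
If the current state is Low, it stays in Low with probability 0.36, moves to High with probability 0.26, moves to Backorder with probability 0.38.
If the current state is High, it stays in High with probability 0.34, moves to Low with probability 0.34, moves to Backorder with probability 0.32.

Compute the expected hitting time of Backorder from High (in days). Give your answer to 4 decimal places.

2.9341

Let t(s) be the expected number of days to first reach Backorder from state s, with t(Backorder) = 0. Conditioning on the first day:
t(Low) = 1 + 0.36·t(Low) + 0.26·t(High)
t(High) = 1 + 0.34·t(Low) + 0.34·t(High)
Solving: t(Low) = 2.7545, t(High) = 2.9341.
Expected days from High to Backorder: 2.9341.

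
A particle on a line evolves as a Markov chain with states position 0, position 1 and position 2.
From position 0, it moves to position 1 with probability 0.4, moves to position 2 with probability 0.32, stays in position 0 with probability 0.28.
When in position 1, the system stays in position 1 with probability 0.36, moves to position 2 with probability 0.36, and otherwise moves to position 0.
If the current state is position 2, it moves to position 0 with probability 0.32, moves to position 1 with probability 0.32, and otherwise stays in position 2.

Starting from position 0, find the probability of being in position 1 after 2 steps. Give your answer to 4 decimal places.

0.3584

Sum over the intermediate state after 1 step:
P = P(position 0→position 0)·P(position 0→position 1) + P(position 0→position 1)·P(position 1→position 1) + P(position 0→position 2)·P(position 2→position 1)
  = 0.28×0.4 + 0.4×0.36 + 0.32×0.32
  = 0.1120 + 0.1440 + 0.1024 = 0.3584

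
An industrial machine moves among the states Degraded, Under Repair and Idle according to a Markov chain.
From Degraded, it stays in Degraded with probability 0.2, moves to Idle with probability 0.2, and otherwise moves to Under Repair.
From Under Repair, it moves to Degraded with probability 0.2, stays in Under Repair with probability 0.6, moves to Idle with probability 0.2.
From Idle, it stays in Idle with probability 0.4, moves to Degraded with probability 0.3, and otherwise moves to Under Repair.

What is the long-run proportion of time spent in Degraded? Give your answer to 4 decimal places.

Let the stationary distribution be π with π = πP and π_1 + π_2 + π_3 = 1.
π_1 = 0.2·π_1 + 0.2·π_2 + 0.3·π_3
π_2 = 0.6·π_1 + 0.6·π_2 + 0.3·π_3
Solving with the normalization constraint gives π = (0.2250, 0.5250, 0.2500).
So the stationary probability of Degraded is 0.2250.

0.2250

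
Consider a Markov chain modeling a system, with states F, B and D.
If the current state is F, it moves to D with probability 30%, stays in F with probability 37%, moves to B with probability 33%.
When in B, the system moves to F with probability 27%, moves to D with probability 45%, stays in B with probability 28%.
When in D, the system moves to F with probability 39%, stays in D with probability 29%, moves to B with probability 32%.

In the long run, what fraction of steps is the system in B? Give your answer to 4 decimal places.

Let the stationary distribution be π with π = πP and π_1 + π_2 + π_3 = 1.
π_1 = 0.37·π_1 + 0.27·π_2 + 0.39·π_3
π_2 = 0.33·π_1 + 0.28·π_2 + 0.32·π_3
Solving with the normalization constraint gives π = (0.3458, 0.3110, 0.3432).
So the stationary probability of B is 0.3110.

0.3110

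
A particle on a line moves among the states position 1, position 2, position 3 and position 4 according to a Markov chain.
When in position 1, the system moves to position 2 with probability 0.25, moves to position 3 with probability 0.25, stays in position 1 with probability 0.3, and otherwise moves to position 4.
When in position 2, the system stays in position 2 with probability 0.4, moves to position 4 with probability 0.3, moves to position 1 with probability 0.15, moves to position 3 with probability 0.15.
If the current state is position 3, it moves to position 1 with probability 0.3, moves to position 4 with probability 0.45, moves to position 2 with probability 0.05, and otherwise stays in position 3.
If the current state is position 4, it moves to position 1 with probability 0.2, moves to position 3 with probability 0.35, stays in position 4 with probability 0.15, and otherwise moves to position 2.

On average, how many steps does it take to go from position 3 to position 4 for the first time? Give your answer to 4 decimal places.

Let t(s) be the expected number of steps to first reach position 4 from state s, with t(position 4) = 0. Conditioning on the first step:
t(position 1) = 1 + 0.3·t(position 1) + 0.25·t(position 2) + 0.25·t(position 3)
t(position 2) = 1 + 0.15·t(position 1) + 0.4·t(position 2) + 0.15·t(position 3)
t(position 3) = 1 + 0.3·t(position 1) + 0.05·t(position 2) + 0.2·t(position 3)
Solving: t(position 1) = 3.5961, t(position 2) = 3.2664, t(position 3) = 2.8027.
Expected steps from position 3 to position 4: 2.8027.

2.8027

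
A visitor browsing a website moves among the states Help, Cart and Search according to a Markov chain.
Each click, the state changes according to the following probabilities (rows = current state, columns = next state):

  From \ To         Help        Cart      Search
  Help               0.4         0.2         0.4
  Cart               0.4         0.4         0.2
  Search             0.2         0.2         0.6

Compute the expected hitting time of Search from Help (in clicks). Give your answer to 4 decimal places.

Let t(s) be the expected number of clicks to first reach Search from state s, with t(Search) = 0. Conditioning on the first click:
t(Help) = 1 + 0.4·t(Help) + 0.2·t(Cart)
t(Cart) = 1 + 0.4·t(Help) + 0.4·t(Cart)
Solving: t(Help) = 2.8571, t(Cart) = 3.5714.
Expected clicks from Help to Search: 2.8571.

2.8571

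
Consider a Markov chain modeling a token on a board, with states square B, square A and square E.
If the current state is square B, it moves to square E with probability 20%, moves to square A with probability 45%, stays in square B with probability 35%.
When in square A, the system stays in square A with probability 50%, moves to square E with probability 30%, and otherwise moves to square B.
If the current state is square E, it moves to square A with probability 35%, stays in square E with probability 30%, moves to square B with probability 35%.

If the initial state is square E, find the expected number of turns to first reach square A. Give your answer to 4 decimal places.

Let t(s) be the expected number of turns to first reach square A from state s, with t(square A) = 0. Conditioning on the first turn:
t(square B) = 1 + 0.35·t(square B) + 0.2·t(square E)
t(square E) = 1 + 0.35·t(square B) + 0.3·t(square E)
Solving: t(square B) = 2.3377, t(square E) = 2.5974.
Expected turns from square E to square A: 2.5974.

2.5974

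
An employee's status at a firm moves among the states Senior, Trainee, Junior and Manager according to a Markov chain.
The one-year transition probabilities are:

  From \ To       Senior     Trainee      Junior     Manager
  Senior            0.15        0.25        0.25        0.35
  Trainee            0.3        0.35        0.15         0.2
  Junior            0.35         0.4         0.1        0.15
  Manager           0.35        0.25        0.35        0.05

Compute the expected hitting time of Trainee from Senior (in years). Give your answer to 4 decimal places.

3.5009

Let t(s) be the expected number of years to first reach Trainee from state s, with t(Trainee) = 0. Conditioning on the first year:
t(Senior) = 1 + 0.15·t(Senior) + 0.25·t(Junior) + 0.35·t(Manager)
t(Junior) = 1 + 0.35·t(Senior) + 0.1·t(Junior) + 0.15·t(Manager)
t(Manager) = 1 + 0.35·t(Senior) + 0.35·t(Junior) + 0.05·t(Manager)
Solving: t(Senior) = 3.5009, t(Junior) = 3.0503, t(Manager) = 3.4662.
Expected years from Senior to Trainee: 3.5009.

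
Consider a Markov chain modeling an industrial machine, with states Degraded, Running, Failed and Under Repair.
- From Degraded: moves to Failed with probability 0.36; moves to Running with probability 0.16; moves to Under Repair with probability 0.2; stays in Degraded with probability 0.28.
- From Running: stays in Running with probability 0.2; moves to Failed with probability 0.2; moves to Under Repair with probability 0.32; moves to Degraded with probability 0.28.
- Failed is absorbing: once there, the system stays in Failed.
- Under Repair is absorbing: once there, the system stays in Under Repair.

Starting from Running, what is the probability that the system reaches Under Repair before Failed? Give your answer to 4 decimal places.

0.5392

Let h(s) be the probability of absorption at Under Repair starting from transient state s. Then h(Under Repair) = 1 and h(Failed) = 0. By first-step analysis:
h(Degraded) = 0.28·h(Degraded) + 0.16·h(Running) + 0.36·0 + 0.2·1
h(Running) = 0.28·h(Degraded) + 0.2·h(Running) + 0.2·0 + 0.32·1
Solving: h(Degraded) = 0.3976, h(Running) = 0.5392.
Starting from Running, the probability is 0.5392.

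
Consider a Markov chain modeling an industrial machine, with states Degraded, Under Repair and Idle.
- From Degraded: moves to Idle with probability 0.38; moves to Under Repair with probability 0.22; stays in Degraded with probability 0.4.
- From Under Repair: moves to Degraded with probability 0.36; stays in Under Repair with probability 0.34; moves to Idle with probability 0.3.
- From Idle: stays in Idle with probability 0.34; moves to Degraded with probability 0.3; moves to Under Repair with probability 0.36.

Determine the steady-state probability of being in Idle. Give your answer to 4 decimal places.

Let the stationary distribution be π with π = πP and π_1 + π_2 + π_3 = 1.
π_1 = 0.4·π_1 + 0.36·π_2 + 0.3·π_3
π_2 = 0.22·π_1 + 0.34·π_2 + 0.36·π_3
Solving with the normalization constraint gives π = (0.3536, 0.3044, 0.3420).
So the stationary probability of Idle is 0.3420.

0.3420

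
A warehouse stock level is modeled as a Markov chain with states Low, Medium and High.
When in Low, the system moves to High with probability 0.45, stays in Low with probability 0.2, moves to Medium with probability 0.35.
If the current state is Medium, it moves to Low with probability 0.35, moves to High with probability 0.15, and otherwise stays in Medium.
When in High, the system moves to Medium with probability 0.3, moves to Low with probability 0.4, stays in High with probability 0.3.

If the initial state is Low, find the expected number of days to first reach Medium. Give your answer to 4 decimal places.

3.0263

Let t(s) be the expected number of days to first reach Medium from state s, with t(Medium) = 0. Conditioning on the first day:
t(Low) = 1 + 0.2·t(Low) + 0.45·t(High)
t(High) = 1 + 0.4·t(Low) + 0.3·t(High)
Solving: t(Low) = 3.0263, t(High) = 3.1579.
Expected days from Low to Medium: 3.0263.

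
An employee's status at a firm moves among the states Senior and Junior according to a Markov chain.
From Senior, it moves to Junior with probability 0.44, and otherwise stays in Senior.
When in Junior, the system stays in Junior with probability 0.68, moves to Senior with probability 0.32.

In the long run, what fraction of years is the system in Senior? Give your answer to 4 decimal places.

0.4211

Let the stationary distribution be π with π = πP and π_1 + π_2 = 1.
π_1 = 0.56·π_1 + 0.32·π_2
Solving with the normalization constraint gives π = (0.4211, 0.5789).
So the stationary probability of Senior is 0.4211.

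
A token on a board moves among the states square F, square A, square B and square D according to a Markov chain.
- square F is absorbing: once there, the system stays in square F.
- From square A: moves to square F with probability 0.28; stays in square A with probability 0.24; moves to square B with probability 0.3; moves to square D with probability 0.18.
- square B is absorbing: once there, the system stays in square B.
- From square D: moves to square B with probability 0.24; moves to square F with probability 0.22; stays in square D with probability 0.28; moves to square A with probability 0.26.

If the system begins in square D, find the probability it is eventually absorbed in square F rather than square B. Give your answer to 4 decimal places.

0.4796

Let h(s) be the probability of absorption at square F starting from transient state s. Then h(square F) = 1 and h(square B) = 0. By first-step analysis:
h(square A) = 0.28·1 + 0.24·h(square A) + 0.3·0 + 0.18·h(square D)
h(square D) = 0.22·1 + 0.26·h(square A) + 0.24·0 + 0.28·h(square D)
Solving: h(square A) = 0.4820, h(square D) = 0.4796.
Starting from square D, the probability is 0.4796.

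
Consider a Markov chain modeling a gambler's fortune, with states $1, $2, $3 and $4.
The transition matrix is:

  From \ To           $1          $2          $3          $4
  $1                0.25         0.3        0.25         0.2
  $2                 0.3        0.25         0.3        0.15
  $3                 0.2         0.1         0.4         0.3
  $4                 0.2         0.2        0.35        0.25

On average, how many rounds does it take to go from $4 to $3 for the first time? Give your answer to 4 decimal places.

3.1776

Let t(s) be the expected number of rounds to first reach $3 from state s, with t($3) = 0. Conditioning on the first round:
t($1) = 1 + 0.25·t($1) + 0.3·t($2) + 0.2·t($4)
t($2) = 1 + 0.3·t($1) + 0.25·t($2) + 0.15·t($4)
t($4) = 1 + 0.2·t($1) + 0.2·t($2) + 0.25·t($4)
Solving: t($1) = 3.5336, t($2) = 3.3823, t($4) = 3.1776.
Expected rounds from $4 to $3: 3.1776.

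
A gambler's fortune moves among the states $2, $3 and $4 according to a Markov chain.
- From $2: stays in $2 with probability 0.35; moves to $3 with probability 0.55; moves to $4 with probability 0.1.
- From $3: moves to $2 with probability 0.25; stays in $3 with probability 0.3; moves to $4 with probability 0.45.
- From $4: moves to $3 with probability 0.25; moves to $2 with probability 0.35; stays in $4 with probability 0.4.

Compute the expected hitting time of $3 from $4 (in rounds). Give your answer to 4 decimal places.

Let t(s) be the expected number of rounds to first reach $3 from state s, with t($3) = 0. Conditioning on the first round:
t($2) = 1 + 0.35·t($2) + 0.1·t($4)
t($4) = 1 + 0.35·t($2) + 0.4·t($4)
Solving: t($2) = 1.9718, t($4) = 2.8169.
Expected rounds from $4 to $3: 2.8169.

2.8169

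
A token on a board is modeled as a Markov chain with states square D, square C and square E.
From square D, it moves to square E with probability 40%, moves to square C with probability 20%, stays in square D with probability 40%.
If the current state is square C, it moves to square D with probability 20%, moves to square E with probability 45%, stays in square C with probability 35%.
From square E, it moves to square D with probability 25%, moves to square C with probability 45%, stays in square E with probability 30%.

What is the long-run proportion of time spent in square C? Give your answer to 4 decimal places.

Let the stationary distribution be π with π = πP and π_1 + π_2 + π_3 = 1.
π_1 = 0.4·π_1 + 0.2·π_2 + 0.25·π_3
π_2 = 0.2·π_1 + 0.35·π_2 + 0.45·π_3
Solving with the normalization constraint gives π = (0.2737, 0.3469, 0.3794).
So the stationary probability of square C is 0.3469.

0.3469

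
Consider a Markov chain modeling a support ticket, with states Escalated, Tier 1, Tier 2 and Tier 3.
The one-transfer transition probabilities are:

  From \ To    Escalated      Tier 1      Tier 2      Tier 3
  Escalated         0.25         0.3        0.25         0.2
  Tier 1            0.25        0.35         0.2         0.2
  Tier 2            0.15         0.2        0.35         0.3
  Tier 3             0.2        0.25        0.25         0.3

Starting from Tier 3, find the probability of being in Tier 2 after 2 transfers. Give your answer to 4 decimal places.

0.2625

Propagate the distribution vector 2 transfers from Tier 3.
After 0 transfers: (0.0000, 0.0000, 0.0000, 1.0000)
After 1 transfer: (0.2000, 0.2500, 0.2500, 0.3000)
After 2 transfers: (0.2100, 0.2725, 0.2625, 0.2550)
P(in Tier 2 after 2 transfers) = 0.2625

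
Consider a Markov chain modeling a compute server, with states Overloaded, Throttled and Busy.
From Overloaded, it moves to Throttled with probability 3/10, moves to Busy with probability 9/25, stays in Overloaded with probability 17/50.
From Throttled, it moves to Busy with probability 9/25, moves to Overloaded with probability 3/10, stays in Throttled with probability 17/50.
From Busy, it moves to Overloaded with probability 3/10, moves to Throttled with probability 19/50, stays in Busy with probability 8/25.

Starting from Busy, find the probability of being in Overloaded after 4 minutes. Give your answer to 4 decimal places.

Propagate the distribution vector 4 minutes from Busy.
After 0 minutes: (0.0000, 0.0000, 1.0000)
After 1 minute: (0.3000, 0.3800, 0.3200)
After 2 minutes: (0.3120, 0.3408, 0.3472)
After 3 minutes: (0.3125, 0.3414, 0.3461)
After 4 minutes: (0.3125, 0.3413, 0.3462)
P(in Overloaded after 4 minutes) = 0.3125

0.3125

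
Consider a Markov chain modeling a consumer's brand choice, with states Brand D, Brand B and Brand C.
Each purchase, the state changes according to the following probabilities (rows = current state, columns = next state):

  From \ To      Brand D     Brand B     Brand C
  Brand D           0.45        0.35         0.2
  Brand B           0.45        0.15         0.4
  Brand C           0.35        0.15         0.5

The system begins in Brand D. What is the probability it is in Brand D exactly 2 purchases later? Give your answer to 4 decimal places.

0.4300

Sum over the intermediate state after 1 purchase:
P = P(Brand D→Brand D)·P(Brand D→Brand D) + P(Brand D→Brand B)·P(Brand B→Brand D) + P(Brand D→Brand C)·P(Brand C→Brand D)
  = 0.45×0.45 + 0.35×0.45 + 0.2×0.35
  = 0.2025 + 0.1575 + 0.0700 = 0.4300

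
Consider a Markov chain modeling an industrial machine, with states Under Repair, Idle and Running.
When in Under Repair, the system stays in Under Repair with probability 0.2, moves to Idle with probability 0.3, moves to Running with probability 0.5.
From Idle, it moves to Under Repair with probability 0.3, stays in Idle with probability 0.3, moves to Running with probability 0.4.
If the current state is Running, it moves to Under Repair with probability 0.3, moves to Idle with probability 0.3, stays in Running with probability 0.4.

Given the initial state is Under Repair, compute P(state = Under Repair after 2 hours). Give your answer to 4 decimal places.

Sum over the intermediate state after 1 hour:
P = P(Under Repair→Under Repair)·P(Under Repair→Under Repair) + P(Under Repair→Idle)·P(Idle→Under Repair) + P(Under Repair→Running)·P(Running→Under Repair)
  = 0.2×0.2 + 0.3×0.3 + 0.5×0.3
  = 0.0400 + 0.0900 + 0.1500 = 0.2800

0.2800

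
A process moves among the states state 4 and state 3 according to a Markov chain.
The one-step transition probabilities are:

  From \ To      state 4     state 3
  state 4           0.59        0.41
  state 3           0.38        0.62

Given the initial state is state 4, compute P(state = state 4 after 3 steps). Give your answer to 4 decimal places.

0.4858

Propagate the distribution vector 3 steps from state 4.
After 0 steps: (1.0000, 0.0000)
After 1 step: (0.5900, 0.4100)
After 2 steps: (0.5039, 0.4961)
After 3 steps: (0.4858, 0.5142)
P(in state 4 after 3 steps) = 0.4858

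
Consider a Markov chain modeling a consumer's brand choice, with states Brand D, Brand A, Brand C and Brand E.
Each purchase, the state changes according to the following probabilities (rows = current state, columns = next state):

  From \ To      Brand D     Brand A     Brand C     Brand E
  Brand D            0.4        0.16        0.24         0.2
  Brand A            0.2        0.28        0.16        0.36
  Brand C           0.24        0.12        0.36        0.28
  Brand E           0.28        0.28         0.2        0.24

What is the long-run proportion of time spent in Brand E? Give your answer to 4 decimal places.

Let the stationary distribution be π with π = πP and π_1 + π_2 + π_3 + π_4 = 1.
π_1 = 0.4·π_1 + 0.2·π_2 + 0.24·π_3 + 0.28·π_4
π_2 = 0.16·π_1 + 0.28·π_2 + 0.12·π_3 + 0.28·π_4
π_3 = 0.24·π_1 + 0.16·π_2 + 0.36·π_3 + 0.2·π_4
Solving with the normalization constraint gives π = (0.2884, 0.2067, 0.2420, 0.2629).
So the stationary probability of Brand E is 0.2629.

0.2629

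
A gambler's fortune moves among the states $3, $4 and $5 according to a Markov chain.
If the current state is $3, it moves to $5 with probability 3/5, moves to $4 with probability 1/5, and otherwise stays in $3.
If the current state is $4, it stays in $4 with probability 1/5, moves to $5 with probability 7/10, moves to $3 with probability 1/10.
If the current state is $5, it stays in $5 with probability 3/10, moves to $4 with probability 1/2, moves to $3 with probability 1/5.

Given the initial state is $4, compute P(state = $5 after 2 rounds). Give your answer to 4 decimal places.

Sum over the intermediate state after 1 round:
P = P($4→$3)·P($3→$5) + P($4→$4)·P($4→$5) + P($4→$5)·P($5→$5)
  = 0.1×0.6 + 0.2×0.7 + 0.7×0.3
  = 0.0600 + 0.1400 + 0.2100 = 0.4100

0.4100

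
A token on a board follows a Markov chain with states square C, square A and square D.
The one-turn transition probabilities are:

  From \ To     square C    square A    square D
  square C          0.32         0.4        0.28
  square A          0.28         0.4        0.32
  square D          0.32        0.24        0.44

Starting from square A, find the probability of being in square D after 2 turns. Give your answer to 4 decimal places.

Sum over the intermediate state after 1 turn:
P = P(square A→square C)·P(square C→square D) + P(square A→square A)·P(square A→square D) + P(square A→square D)·P(square D→square D)
  = 0.28×0.28 + 0.4×0.32 + 0.32×0.44
  = 0.0784 + 0.1280 + 0.1408 = 0.3472

0.3472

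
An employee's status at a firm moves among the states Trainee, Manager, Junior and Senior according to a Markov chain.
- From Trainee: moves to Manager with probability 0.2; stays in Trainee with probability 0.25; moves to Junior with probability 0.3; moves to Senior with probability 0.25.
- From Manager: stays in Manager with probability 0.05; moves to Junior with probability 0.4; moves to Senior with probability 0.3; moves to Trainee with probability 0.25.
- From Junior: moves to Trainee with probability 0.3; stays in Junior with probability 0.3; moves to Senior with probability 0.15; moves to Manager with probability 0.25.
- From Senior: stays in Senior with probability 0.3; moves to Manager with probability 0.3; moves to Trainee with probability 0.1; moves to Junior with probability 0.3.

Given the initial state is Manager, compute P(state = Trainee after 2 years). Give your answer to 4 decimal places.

0.2250

Propagate the distribution vector 2 years from Manager.
After 0 years: (0.0000, 1.0000, 0.0000, 0.0000)
After 1 year: (0.2500, 0.0500, 0.4000, 0.3000)
After 2 years: (0.2250, 0.2425, 0.3050, 0.2275)
P(in Trainee after 2 years) = 0.2250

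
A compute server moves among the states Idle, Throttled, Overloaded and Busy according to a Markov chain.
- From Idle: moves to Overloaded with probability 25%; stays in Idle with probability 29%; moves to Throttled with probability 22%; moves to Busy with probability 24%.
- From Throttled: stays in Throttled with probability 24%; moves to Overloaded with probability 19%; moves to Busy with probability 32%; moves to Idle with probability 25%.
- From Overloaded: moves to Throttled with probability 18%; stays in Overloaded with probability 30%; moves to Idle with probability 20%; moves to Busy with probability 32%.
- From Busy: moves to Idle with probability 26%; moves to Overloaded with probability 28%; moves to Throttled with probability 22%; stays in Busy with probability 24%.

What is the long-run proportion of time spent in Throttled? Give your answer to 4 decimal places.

0.2139

Let the stationary distribution be π with π = πP and π_1 + π_2 + π_3 + π_4 = 1.
π_1 = 0.29·π_1 + 0.25·π_2 + 0.2·π_3 + 0.26·π_4
π_2 = 0.22·π_1 + 0.24·π_2 + 0.18·π_3 + 0.22·π_4
π_3 = 0.25·π_1 + 0.19·π_2 + 0.3·π_3 + 0.28·π_4
Solving with the normalization constraint gives π = (0.2499, 0.2139, 0.2584, 0.2778).
So the stationary probability of Throttled is 0.2139.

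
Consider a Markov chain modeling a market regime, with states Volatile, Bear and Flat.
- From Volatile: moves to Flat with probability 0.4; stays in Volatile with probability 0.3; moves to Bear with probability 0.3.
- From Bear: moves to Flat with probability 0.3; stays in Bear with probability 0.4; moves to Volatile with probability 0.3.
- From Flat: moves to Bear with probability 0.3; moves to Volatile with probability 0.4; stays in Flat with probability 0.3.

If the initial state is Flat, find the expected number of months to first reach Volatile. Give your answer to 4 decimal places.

Let t(s) be the expected number of months to first reach Volatile from state s, with t(Volatile) = 0. Conditioning on the first month:
t(Bear) = 1 + 0.4·t(Bear) + 0.3·t(Flat)
t(Flat) = 1 + 0.3·t(Bear) + 0.3·t(Flat)
Solving: t(Bear) = 3.0303, t(Flat) = 2.7273.
Expected months from Flat to Volatile: 2.7273.

2.7273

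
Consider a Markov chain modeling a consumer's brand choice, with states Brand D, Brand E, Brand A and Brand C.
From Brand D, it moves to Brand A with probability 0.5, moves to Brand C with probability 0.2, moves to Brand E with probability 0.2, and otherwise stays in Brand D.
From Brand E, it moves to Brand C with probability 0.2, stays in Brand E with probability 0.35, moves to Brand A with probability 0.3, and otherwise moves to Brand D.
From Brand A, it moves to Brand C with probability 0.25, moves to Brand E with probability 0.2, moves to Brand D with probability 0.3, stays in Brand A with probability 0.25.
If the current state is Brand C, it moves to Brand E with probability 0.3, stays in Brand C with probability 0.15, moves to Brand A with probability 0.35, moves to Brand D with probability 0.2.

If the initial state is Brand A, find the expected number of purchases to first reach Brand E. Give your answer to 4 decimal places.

Let t(s) be the expected number of purchases to first reach Brand E from state s, with t(Brand E) = 0. Conditioning on the first purchase:
t(Brand D) = 1 + 0.1·t(Brand D) + 0.5·t(Brand A) + 0.2·t(Brand C)
t(Brand A) = 1 + 0.3·t(Brand D) + 0.25·t(Brand A) + 0.25·t(Brand C)
t(Brand C) = 1 + 0.2·t(Brand D) + 0.35·t(Brand A) + 0.15·t(Brand C)
Solving: t(Brand D) = 4.5283, t(Brand A) = 4.5111, t(Brand C) = 4.0995.
Expected purchases from Brand A to Brand E: 4.5111.

4.5111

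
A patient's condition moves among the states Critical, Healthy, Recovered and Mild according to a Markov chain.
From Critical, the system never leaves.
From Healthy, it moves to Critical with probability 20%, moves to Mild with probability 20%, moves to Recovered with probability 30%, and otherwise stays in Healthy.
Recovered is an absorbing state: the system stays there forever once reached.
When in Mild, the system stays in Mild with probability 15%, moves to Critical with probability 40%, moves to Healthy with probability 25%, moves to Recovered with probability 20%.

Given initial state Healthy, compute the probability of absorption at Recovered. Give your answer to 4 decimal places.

0.5413

Let h(s) be the probability of absorption at Recovered starting from transient state s. Then h(Recovered) = 1 and h(Critical) = 0. By first-step analysis:
h(Healthy) = 0.2·0 + 0.3·h(Healthy) + 0.3·1 + 0.2·h(Mild)
h(Mild) = 0.4·0 + 0.25·h(Healthy) + 0.2·1 + 0.15·h(Mild)
Solving: h(Healthy) = 0.5413, h(Mild) = 0.3945.
Starting from Healthy, the probability is 0.5413.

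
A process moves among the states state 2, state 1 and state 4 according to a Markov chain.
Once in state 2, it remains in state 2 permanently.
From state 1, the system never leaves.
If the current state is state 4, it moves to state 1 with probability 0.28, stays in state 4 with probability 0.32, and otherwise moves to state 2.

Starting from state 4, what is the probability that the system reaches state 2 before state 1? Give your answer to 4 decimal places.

Let h(s) be the probability of absorption at state 2 starting from transient state s. Then h(state 2) = 1 and h(state 1) = 0. By first-step analysis:
h(state 4) = 0.4·1 + 0.28·0 + 0.32·h(state 4)
Solving: h(state 4) = 0.5882.
Starting from state 4, the probability is 0.5882.

0.5882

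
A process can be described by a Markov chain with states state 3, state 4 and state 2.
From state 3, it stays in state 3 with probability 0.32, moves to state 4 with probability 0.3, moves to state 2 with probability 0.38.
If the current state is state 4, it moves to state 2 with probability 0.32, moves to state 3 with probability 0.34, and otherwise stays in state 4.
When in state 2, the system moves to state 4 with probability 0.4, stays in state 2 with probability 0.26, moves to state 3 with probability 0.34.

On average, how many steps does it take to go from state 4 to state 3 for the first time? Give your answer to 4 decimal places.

2.9412

Let t(s) be the expected number of steps to first reach state 3 from state s, with t(state 3) = 0. Conditioning on the first step:
t(state 4) = 1 + 0.34·t(state 4) + 0.32·t(state 2)
t(state 2) = 1 + 0.4·t(state 4) + 0.26·t(state 2)
Solving: t(state 4) = 2.9412, t(state 2) = 2.9412.
Expected steps from state 4 to state 3: 2.9412.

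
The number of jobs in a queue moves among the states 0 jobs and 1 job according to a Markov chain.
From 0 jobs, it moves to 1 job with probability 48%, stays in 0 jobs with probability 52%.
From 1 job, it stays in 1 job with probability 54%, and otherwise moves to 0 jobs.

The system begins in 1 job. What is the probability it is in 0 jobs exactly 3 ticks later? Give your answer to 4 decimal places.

Propagate the distribution vector 3 ticks from 1 job.
After 0 ticks: (0.0000, 1.0000)
After 1 tick: (0.4600, 0.5400)
After 2 ticks: (0.4876, 0.5124)
After 3 ticks: (0.4893, 0.5107)
P(in 0 jobs after 3 ticks) = 0.4893

0.4893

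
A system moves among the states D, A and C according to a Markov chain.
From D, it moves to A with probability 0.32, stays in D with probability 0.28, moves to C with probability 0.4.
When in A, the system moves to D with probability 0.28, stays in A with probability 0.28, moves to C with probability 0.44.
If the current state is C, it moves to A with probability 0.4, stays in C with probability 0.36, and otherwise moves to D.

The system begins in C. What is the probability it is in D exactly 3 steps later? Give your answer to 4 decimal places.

0.2639

Propagate the distribution vector 3 steps from C.
After 0 steps: (0.0000, 0.0000, 1.0000)
After 1 step: (0.2400, 0.4000, 0.3600)
After 2 steps: (0.2656, 0.3328, 0.4016)
After 3 steps: (0.2639, 0.3388, 0.3972)
P(in D after 3 steps) = 0.2639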